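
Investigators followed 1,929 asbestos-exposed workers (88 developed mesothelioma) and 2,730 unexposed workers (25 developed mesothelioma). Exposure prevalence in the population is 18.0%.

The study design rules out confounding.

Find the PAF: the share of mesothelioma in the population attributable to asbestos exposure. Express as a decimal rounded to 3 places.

p₁ = P(outcome | exposed) = 88/1929 = 0.045619
p₀ = P(outcome | unexposed) = 25/2730 = 0.0091575
Overall risk P(Y=1) = π·p₁ + (1−π)·p₀ = 0.18×0.045619 + 0.82×0.0091575 = 0.015721.
Under exogeneity, PAF = [P(Y=1) − p₀] / P(Y=1).
PAF = (0.015721 − 0.0091575) / 0.015721 ≈ 0.4175

PAF ≈ 0.417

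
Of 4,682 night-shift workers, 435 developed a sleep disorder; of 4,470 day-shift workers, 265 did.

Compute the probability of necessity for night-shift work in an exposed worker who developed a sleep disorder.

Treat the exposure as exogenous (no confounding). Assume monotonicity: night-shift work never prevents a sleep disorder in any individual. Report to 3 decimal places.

p₁ = P(outcome | exposed) = 435/4682 = 0.092909
p₀ = P(outcome | unexposed) = 265/4470 = 0.059284
Under exogeneity and monotonicity, PN = (p₁ − p₀) / p₁.
PN = (0.092909 − 0.059284) / 0.092909 = 0.033625 / 0.092909 ≈ 0.3619

PN ≈ 0.362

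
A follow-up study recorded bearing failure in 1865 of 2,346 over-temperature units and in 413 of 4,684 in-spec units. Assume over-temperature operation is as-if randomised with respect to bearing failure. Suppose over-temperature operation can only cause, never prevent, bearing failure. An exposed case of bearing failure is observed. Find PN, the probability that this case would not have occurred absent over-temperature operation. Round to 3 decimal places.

PN ≈ 0.889

p₁ = P(outcome | exposed) = 1865/2346 = 0.79497
p₀ = P(outcome | unexposed) = 413/4684 = 0.088173
Under exogeneity and monotonicity, PN = (p₁ − p₀) / p₁.
PN = (0.79497 − 0.088173) / 0.79497 = 0.7068 / 0.79497 ≈ 0.8891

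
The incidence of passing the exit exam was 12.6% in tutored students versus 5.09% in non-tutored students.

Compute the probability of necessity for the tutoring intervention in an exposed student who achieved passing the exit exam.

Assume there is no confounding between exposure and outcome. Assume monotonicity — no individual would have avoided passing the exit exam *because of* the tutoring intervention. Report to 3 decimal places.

PN ≈ 0.596

p₁ = 0.126, p₀ = 0.0509.
Under exogeneity and monotonicity, PN = (p₁ − p₀) / p₁.
PN = (0.126 − 0.0509) / 0.126 = 0.0751 / 0.126 ≈ 0.5960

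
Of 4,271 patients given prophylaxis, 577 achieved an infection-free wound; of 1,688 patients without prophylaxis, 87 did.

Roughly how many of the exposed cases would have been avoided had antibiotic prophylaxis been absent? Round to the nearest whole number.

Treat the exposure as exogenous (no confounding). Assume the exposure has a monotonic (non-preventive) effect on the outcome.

p₁ = P(outcome | exposed) = 577/4271 = 0.1351
p₀ = P(outcome | unexposed) = 87/1688 = 0.05154
PN = (p₁ − p₀)/p₁ = (0.1351 − 0.05154) / 0.1351 ≈ 0.61849.
Attributable cases ≈ PN × (exposed cases) = 0.61849 × 577 ≈ 356.87.

about 357 cases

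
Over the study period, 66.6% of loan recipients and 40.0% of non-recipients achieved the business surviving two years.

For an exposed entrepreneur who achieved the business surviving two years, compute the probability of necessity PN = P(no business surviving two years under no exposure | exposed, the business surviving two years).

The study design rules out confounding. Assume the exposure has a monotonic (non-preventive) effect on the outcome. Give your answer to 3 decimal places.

PN ≈ 0.399

p₁ = 0.666, p₀ = 0.4.
Under exogeneity and monotonicity, PN = (p₁ − p₀) / p₁.
PN = (0.666 − 0.4) / 0.666 = 0.266 / 0.666 ≈ 0.3994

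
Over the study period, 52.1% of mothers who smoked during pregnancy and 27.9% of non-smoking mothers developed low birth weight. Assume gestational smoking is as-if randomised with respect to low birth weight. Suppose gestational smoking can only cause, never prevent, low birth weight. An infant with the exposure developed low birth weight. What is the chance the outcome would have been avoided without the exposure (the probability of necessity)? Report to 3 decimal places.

p₁ = 0.521, p₀ = 0.279.
Under exogeneity and monotonicity, PN = (p₁ − p₀) / p₁.
PN = (0.521 − 0.279) / 0.521 = 0.242 / 0.521 ≈ 0.4645

PN ≈ 0.464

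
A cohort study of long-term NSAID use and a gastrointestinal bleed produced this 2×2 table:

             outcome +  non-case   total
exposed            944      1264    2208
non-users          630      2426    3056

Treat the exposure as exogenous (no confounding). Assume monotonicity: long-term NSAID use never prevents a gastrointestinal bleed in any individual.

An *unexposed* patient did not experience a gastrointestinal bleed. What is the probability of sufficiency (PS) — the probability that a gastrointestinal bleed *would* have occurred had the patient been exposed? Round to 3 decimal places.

PS ≈ 0.279

p₁ = P(outcome | exposed) = 944/2208 = 0.42754
p₀ = P(outcome | unexposed) = 630/3056 = 0.20615
Under exogeneity and monotonicity, PS = (p₁ − p₀)/(1 − p₀).
PS = (0.42754 − 0.20615) / 0.79385 ≈ 0.2789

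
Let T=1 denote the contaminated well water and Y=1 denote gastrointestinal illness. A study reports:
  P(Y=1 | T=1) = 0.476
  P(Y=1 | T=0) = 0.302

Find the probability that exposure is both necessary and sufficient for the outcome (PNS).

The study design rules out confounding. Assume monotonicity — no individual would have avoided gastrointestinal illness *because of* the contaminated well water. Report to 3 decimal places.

PNS ≈ 0.174

Let p₁ = 0.476, p₀ = 0.302.
Under exogeneity and monotonicity, PNS = p₁ − p₀.
PNS = 0.476 − 0.302 = 0.174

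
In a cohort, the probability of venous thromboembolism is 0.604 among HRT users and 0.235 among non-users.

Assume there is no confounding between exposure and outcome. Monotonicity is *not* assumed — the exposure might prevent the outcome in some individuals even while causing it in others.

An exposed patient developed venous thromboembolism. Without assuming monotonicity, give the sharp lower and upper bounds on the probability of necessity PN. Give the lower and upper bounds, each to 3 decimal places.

Let p₁ = 0.604, p₀ = 0.235.
Under exogeneity alone the bounds on PN are max{0,(p₁−p₀)/p₁} ≤ PN ≤ min{1,(1−p₀)/p₁}.
  lower = (p₁ − p₀)/p₁ = 0.369 / 0.604 ≈ 0.6109
  upper = min{1, (1 − p₀)/p₁} = 0.765 / 0.604 ≈ 1.2666 → capped at 1

0.611 ≤ PN ≤ 1.000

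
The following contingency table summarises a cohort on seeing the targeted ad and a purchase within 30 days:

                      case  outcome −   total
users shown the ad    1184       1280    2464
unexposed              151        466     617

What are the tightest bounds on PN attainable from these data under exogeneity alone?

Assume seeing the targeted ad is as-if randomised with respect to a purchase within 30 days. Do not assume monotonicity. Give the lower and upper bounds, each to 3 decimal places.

0.491 ≤ PN ≤ 1.000

p₁ = P(outcome | exposed) = 1184/2464 = 0.48052
p₀ = P(outcome | unexposed) = 151/617 = 0.24473
Under exogeneity alone the bounds on PN are max{0,(p₁−p₀)/p₁} ≤ PN ≤ min{1,(1−p₀)/p₁}.
  lower = (p₁ − p₀)/p₁ = 0.23579 / 0.48052 ≈ 0.4907
  upper = min{1, (1 − p₀)/p₁} = 0.75527 / 0.48052 ≈ 1.5718 → capped at 1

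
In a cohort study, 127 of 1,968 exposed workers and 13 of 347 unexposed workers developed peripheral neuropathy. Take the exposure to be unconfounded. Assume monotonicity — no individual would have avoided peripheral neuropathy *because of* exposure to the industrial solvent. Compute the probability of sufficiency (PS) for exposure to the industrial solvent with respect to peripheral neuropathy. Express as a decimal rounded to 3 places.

p₁ = P(outcome | exposed) = 127/1968 = 0.064533
p₀ = P(outcome | unexposed) = 13/347 = 0.037464
Under exogeneity and monotonicity, PS = (p₁ − p₀) / (1 − p₀).
PS = (0.064533 − 0.037464) / (1 − 0.037464) = 0.027069 / 0.96254 ≈ 0.0281

PS ≈ 0.028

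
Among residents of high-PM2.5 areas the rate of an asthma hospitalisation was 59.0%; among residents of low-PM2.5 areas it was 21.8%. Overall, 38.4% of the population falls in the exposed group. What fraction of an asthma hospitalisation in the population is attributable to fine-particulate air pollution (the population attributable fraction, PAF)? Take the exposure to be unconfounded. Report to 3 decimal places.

p₁ = 0.59, p₀ = 0.218.
Overall risk P(Y=1) = π·p₁ + (1−π)·p₀ = 0.384×0.59 + 0.616×0.218 = 0.36085.
Under exogeneity, PAF = [P(Y=1) − p₀] / P(Y=1).
PAF = (0.36085 − 0.218) / 0.36085 ≈ 0.3959

PAF ≈ 0.396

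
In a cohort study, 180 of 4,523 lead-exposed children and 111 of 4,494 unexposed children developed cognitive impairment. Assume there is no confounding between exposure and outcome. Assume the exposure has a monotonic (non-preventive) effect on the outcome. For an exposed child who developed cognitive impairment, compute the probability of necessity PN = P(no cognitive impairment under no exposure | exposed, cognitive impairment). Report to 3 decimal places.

p₁ = P(outcome | exposed) = 180/4523 = 0.039797
p₀ = P(outcome | unexposed) = 111/4494 = 0.0247
Under exogeneity and monotonicity, PN = (p₁ − p₀) / p₁.
PN = (0.039797 − 0.0247) / 0.039797 = 0.015097 / 0.039797 ≈ 0.3794

PN ≈ 0.379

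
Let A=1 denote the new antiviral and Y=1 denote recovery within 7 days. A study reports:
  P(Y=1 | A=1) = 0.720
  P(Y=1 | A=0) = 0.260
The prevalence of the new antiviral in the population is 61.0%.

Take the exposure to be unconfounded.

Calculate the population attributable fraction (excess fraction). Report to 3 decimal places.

PAF ≈ 0.519

Let p₁ = 0.72, p₀ = 0.26.
Overall risk P(Y=1) = π·p₁ + (1−π)·p₀ = 0.61×0.72 + 0.39×0.26 = 0.5406.
Under exogeneity, PAF = [P(Y=1) − p₀] / P(Y=1).
PAF = (0.5406 − 0.26) / 0.5406 ≈ 0.5191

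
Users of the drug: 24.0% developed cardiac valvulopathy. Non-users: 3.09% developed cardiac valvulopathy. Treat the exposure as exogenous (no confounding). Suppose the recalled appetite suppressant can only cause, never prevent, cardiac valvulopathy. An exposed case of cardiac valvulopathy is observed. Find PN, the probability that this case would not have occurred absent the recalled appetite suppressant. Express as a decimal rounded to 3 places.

PN ≈ 0.871

p₁ = 0.24, p₀ = 0.0309.
Under exogeneity and monotonicity, PN = (p₁ − p₀) / p₁.
PN = (0.24 − 0.0309) / 0.24 = 0.2091 / 0.24 ≈ 0.8713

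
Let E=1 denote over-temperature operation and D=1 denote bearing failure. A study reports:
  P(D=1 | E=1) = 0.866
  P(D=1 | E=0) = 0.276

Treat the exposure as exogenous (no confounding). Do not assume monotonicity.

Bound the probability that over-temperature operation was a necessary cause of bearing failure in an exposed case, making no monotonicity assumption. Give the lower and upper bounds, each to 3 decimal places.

Let p₁ = 0.866, p₀ = 0.276.
Under exogeneity alone the bounds on PN are max{0,(p₁−p₀)/p₁} ≤ PN ≤ min{1,(1−p₀)/p₁}.
  lower = (p₁ − p₀)/p₁ = 0.59 / 0.866 ≈ 0.6813
  upper = min{1, (1 − p₀)/p₁} = 0.724 / 0.866 ≈ 0.8360

0.681 ≤ PN ≤ 0.836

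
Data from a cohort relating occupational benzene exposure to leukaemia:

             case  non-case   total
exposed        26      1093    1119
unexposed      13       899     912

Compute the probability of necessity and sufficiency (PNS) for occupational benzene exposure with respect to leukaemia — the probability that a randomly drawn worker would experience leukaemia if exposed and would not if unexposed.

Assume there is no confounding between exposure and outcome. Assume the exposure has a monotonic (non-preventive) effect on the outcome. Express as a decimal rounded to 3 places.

p₁ = P(outcome | exposed) = 26/1119 = 0.023235
p₀ = P(outcome | unexposed) = 13/912 = 0.014254
Under exogeneity and monotonicity, PNS = p₁ − p₀.
PNS = 0.023235 − 0.014254 = 0.0089806

PNS ≈ 0.009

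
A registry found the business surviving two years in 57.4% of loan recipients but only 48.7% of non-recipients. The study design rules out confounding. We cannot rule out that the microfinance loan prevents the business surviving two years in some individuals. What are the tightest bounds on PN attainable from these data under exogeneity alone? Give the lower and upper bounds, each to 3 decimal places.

p₁ = 0.574, p₀ = 0.487.
Under exogeneity alone the bounds on PN are max{0,(p₁−p₀)/p₁} ≤ PN ≤ min{1,(1−p₀)/p₁}.
  lower = (p₁ − p₀)/p₁ = 0.087 / 0.574 ≈ 0.1516
  upper = min{1, (1 − p₀)/p₁} = 0.513 / 0.574 ≈ 0.8937

0.152 ≤ PN ≤ 0.894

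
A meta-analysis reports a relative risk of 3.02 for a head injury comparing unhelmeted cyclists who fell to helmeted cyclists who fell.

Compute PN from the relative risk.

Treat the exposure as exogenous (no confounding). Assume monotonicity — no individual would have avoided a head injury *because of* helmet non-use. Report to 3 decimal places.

Under exogeneity and monotonicity, PN = (RR − 1) / RR = 1 − 1/RR.
PN = (3.02 − 1) / 3.02 = 2.02 / 3.02 ≈ 0.6689

PN ≈ 0.669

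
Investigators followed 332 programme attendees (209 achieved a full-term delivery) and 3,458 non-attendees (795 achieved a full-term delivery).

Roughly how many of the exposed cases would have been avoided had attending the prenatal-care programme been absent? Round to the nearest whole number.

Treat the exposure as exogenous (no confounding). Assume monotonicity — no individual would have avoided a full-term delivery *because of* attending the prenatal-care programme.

about 133 cases

p₁ = P(outcome | exposed) = 209/332 = 0.62952
p₀ = P(outcome | unexposed) = 795/3458 = 0.2299
PN = (p₁ − p₀)/p₁ = (0.62952 − 0.2299) / 0.62952 ≈ 0.63480.
Attributable cases ≈ PN × (exposed cases) = 0.63480 × 209 ≈ 132.67.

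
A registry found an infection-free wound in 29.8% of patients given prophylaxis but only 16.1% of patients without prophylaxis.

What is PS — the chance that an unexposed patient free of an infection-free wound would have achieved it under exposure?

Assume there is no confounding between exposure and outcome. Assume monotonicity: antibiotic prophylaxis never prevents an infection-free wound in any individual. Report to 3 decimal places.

p₁ = 0.298, p₀ = 0.161.
Under exogeneity and monotonicity, PS = (p₁ − p₀) / (1 − p₀).
PS = (0.298 − 0.161) / (1 − 0.161) = 0.137 / 0.839 ≈ 0.1633

PS ≈ 0.163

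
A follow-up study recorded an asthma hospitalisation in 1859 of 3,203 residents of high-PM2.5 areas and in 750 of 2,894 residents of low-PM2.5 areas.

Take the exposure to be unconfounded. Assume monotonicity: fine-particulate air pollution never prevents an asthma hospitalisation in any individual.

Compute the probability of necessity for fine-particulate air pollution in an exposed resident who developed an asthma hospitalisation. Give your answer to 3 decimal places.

PN ≈ 0.553

p₁ = P(outcome | exposed) = 1859/3203 = 0.58039
p₀ = P(outcome | unexposed) = 750/2894 = 0.25916
Under exogeneity and monotonicity, PN = (p₁ − p₀) / p₁.
PN = (0.58039 − 0.25916) / 0.58039 = 0.32124 / 0.58039 ≈ 0.5535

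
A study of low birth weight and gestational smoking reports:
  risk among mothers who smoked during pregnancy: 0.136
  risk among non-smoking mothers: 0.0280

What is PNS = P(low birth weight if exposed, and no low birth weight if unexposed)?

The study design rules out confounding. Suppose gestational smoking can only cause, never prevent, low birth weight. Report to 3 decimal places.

Let p₁ = 0.136, p₀ = 0.028.
Under exogeneity and monotonicity, PNS = p₁ − p₀.
PNS = 0.136 − 0.028 = 0.108

PNS ≈ 0.108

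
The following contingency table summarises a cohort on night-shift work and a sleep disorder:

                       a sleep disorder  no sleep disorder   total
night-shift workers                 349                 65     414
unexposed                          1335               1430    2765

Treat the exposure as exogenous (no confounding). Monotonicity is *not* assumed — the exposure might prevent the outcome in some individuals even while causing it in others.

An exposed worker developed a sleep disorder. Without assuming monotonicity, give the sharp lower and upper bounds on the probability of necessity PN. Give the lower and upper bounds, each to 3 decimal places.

0.427 ≤ PN ≤ 0.614

p₁ = P(outcome | exposed) = 349/414 = 0.843
p₀ = P(outcome | unexposed) = 1335/2765 = 0.48282
Under exogeneity alone the bounds on PN are max{0,(p₁−p₀)/p₁} ≤ PN ≤ min{1,(1−p₀)/p₁}.
  lower = (p₁ − p₀)/p₁ = 0.36017 / 0.843 ≈ 0.4273
  upper = min{1, (1 − p₀)/p₁} = 0.51718 / 0.843 ≈ 0.6135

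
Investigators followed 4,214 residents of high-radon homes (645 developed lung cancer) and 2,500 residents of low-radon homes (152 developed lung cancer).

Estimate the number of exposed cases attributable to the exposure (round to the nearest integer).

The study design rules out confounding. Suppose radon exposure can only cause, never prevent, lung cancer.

p₁ = P(outcome | exposed) = 645/4214 = 0.15306
p₀ = P(outcome | unexposed) = 152/2500 = 0.0608
PN = (p₁ − p₀)/p₁ = (0.15306 − 0.0608) / 0.15306 ≈ 0.60277.
Attributable cases ≈ PN × (exposed cases) = 0.60277 × 645 ≈ 388.79.

about 389 cases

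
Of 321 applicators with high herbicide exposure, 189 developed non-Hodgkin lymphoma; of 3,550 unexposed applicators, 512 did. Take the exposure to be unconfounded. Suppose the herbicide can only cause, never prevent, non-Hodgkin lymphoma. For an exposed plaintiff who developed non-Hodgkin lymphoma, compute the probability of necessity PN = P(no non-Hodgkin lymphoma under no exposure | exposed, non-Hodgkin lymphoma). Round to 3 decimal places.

p₁ = P(outcome | exposed) = 189/321 = 0.58879
p₀ = P(outcome | unexposed) = 512/3550 = 0.14423
Under exogeneity and monotonicity, PN = (p₁ − p₀) / p₁.
PN = (0.58879 − 0.14423) / 0.58879 = 0.44456 / 0.58879 ≈ 0.7550

PN ≈ 0.755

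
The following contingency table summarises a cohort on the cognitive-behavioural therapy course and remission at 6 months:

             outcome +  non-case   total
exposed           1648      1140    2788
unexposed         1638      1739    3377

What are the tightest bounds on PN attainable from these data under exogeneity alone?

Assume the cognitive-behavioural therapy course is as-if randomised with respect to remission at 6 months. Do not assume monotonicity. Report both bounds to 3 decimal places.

0.179 ≤ PN ≤ 0.871

p₁ = P(outcome | exposed) = 1648/2788 = 0.5911
p₀ = P(outcome | unexposed) = 1638/3377 = 0.48505
Under exogeneity alone the bounds on PN are max{0,(p₁−p₀)/p₁} ≤ PN ≤ min{1,(1−p₀)/p₁}.
  lower = (p₁ − p₀)/p₁ = 0.10606 / 0.5911 ≈ 0.1794
  upper = min{1, (1 − p₀)/p₁} = 0.51495 / 0.5911 ≈ 0.8712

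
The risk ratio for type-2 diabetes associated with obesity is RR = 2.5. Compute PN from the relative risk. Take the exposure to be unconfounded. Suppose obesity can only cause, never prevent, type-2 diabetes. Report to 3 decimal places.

PN ≈ 0.600

Under exogeneity and monotonicity, PN = (RR − 1) / RR = 1 − 1/RR.
PN = (2.5 − 1) / 2.5 = 1.5 / 2.5 ≈ 0.6000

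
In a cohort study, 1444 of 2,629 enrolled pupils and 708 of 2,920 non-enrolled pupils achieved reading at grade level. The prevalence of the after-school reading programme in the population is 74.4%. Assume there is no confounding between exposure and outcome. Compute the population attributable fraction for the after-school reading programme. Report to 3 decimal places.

PAF ≈ 0.485

p₁ = P(outcome | exposed) = 1444/2629 = 0.54926
p₀ = P(outcome | unexposed) = 708/2920 = 0.24247
Overall risk P(Y=1) = π·p₁ + (1−π)·p₀ = 0.744×0.54926 + 0.256×0.24247 = 0.47072.
Under exogeneity, PAF = [P(Y=1) − p₀] / P(Y=1).
PAF = (0.47072 − 0.24247) / 0.47072 ≈ 0.4849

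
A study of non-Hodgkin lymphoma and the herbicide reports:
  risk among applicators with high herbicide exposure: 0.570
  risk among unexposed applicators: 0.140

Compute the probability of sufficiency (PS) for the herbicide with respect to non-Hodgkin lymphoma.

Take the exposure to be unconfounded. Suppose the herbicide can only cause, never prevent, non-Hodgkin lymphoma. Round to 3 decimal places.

Let p₁ = 0.57, p₀ = 0.14.
Under exogeneity and monotonicity, PS = (p₁ − p₀) / (1 − p₀).
PS = (0.57 − 0.14) / (1 − 0.14) = 0.43 / 0.86 ≈ 0.5000

PS ≈ 0.500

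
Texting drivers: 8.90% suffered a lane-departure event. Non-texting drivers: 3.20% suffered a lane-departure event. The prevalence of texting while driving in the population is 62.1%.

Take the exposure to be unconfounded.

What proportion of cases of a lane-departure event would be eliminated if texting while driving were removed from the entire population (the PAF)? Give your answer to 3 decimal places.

p₁ = 0.089, p₀ = 0.032.
Overall risk P(Y=1) = π·p₁ + (1−π)·p₀ = 0.621×0.089 + 0.379×0.032 = 0.067397.
Under exogeneity, PAF = [P(Y=1) − p₀] / P(Y=1).
PAF = (0.067397 − 0.032) / 0.067397 ≈ 0.5252

PAF ≈ 0.525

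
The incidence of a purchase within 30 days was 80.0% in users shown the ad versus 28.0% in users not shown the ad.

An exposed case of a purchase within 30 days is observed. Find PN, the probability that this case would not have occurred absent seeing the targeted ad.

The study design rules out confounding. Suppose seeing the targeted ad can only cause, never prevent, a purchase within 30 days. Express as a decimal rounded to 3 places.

PN ≈ 0.650

p₁ = 0.8, p₀ = 0.28.
Under exogeneity and monotonicity, PN = (p₁ − p₀) / p₁.
PN = (0.8 − 0.28) / 0.8 = 0.52 / 0.8 ≈ 0.6500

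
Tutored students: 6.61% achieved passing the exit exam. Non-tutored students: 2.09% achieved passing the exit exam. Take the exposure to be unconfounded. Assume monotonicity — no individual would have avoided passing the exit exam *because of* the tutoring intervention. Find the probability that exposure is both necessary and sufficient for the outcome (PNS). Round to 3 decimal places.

PNS ≈ 0.045

p₁ = 0.0661, p₀ = 0.0209.
Under exogeneity and monotonicity, PNS = p₁ − p₀.
PNS = 0.0661 − 0.0209 = 0.0452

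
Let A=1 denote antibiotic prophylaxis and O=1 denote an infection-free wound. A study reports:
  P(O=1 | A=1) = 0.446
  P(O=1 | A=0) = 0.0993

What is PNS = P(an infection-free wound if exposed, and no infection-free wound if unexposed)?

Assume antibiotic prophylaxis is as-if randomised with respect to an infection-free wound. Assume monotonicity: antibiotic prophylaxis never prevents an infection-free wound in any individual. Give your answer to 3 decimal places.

PNS ≈ 0.347

Let p₁ = 0.446, p₀ = 0.0993.
Under exogeneity and monotonicity, PNS = p₁ − p₀.
PNS = 0.446 − 0.0993 = 0.3467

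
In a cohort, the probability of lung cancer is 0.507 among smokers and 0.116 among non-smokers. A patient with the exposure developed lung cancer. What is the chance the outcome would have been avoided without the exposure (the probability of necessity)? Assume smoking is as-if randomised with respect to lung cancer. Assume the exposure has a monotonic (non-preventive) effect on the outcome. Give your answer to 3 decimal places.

Let p₁ = 0.507, p₀ = 0.116.
Under exogeneity and monotonicity, PN = (p₁ − p₀) / p₁.
PN = (0.507 − 0.116) / 0.507 = 0.391 / 0.507 ≈ 0.7712

PN ≈ 0.771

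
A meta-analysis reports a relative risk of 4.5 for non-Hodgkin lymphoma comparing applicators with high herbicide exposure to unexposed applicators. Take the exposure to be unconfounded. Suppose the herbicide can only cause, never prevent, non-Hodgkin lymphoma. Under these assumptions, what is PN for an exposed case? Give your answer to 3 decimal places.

Under exogeneity and monotonicity, PN = (RR − 1) / RR = 1 − 1/RR.
PN = (4.5 − 1) / 4.5 = 3.5 / 4.5 ≈ 0.7778

PN ≈ 0.778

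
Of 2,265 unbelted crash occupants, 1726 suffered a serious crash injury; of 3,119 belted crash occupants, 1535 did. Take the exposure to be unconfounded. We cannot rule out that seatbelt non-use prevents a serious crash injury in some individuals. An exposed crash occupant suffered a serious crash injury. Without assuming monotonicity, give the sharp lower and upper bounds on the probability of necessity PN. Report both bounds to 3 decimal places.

p₁ = P(outcome | exposed) = 1726/2265 = 0.76203
p₀ = P(outcome | unexposed) = 1535/3119 = 0.49214
Under exogeneity alone the bounds on PN are max{0,(p₁−p₀)/p₁} ≤ PN ≤ min{1,(1−p₀)/p₁}.
  lower = (p₁ − p₀)/p₁ = 0.26989 / 0.76203 ≈ 0.3542
  upper = min{1, (1 − p₀)/p₁} = 0.50786 / 0.76203 ≈ 0.6664

0.354 ≤ PN ≤ 0.666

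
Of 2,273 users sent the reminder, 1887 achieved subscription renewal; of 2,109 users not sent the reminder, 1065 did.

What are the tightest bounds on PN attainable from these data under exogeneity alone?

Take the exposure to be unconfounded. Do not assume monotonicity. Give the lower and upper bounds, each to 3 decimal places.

0.392 ≤ PN ≤ 0.596

p₁ = P(outcome | exposed) = 1887/2273 = 0.83018
p₀ = P(outcome | unexposed) = 1065/2109 = 0.50498
Under exogeneity alone the bounds on PN are max{0,(p₁−p₀)/p₁} ≤ PN ≤ min{1,(1−p₀)/p₁}.
  lower = (p₁ − p₀)/p₁ = 0.3252 / 0.83018 ≈ 0.3917
  upper = min{1, (1 − p₀)/p₁} = 0.49502 / 0.83018 ≈ 0.5963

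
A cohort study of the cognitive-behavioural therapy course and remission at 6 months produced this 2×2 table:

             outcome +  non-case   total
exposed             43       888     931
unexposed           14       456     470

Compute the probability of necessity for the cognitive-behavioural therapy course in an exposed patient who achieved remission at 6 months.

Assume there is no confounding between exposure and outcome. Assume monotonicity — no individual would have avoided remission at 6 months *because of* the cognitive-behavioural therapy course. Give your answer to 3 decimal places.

p₁ = P(outcome | exposed) = 43/931 = 0.046187
p₀ = P(outcome | unexposed) = 14/470 = 0.029787
Under exogeneity and monotonicity, PN = (p₁ − p₀)/p₁.
PN = (0.046187 − 0.029787) / 0.046187 ≈ 0.3551

PN ≈ 0.355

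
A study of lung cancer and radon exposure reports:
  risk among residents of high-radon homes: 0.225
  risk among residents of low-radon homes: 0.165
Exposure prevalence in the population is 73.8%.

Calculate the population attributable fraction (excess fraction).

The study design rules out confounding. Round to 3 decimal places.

Let p₁ = 0.225, p₀ = 0.165.
Overall risk P(Y=1) = π·p₁ + (1−π)·p₀ = 0.738×0.225 + 0.262×0.165 = 0.20928.
Under exogeneity, PAF = [P(Y=1) − p₀] / P(Y=1).
PAF = (0.20928 − 0.165) / 0.20928 ≈ 0.2116

PAF ≈ 0.212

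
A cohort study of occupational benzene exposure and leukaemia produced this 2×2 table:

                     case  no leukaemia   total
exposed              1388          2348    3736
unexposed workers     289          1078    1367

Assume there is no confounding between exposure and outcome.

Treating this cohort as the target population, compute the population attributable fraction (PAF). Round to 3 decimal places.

PAF ≈ 0.357

p₁ = P(outcome | exposed) = 1388/3736 = 0.37152
p₀ = P(outcome | unexposed) = 289/1367 = 0.21141
Exposure prevalence π = 3736/5103 = 0.73212; overall risk P(Y=1) = 0.32863.
Under exogeneity, PAF = [P(Y=1) − p₀]/P(Y=1).
PAF = (0.32863 − 0.21141) / 0.32863 ≈ 0.3567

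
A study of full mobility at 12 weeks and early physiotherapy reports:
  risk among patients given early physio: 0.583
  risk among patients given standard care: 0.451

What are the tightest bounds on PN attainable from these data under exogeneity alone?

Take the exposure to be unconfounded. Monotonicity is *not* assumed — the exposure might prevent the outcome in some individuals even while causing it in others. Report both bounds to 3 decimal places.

0.226 ≤ PN ≤ 0.942

Let p₁ = 0.583, p₀ = 0.451.
Under exogeneity alone the bounds on PN are max{0,(p₁−p₀)/p₁} ≤ PN ≤ min{1,(1−p₀)/p₁}.
  lower = (p₁ − p₀)/p₁ = 0.132 / 0.583 ≈ 0.2264
  upper = min{1, (1 − p₀)/p₁} = 0.549 / 0.583 ≈ 0.9417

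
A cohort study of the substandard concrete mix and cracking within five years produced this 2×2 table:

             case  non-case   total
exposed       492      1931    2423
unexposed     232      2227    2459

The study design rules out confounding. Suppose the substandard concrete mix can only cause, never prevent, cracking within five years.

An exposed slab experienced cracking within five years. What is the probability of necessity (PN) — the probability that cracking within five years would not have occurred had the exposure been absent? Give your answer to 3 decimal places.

PN ≈ 0.535

p₁ = P(outcome | exposed) = 492/2423 = 0.20305
p₀ = P(outcome | unexposed) = 232/2459 = 0.094347
Under exogeneity and monotonicity, PN = (p₁ − p₀)/p₁.
PN = (0.20305 − 0.094347) / 0.20305 ≈ 0.5354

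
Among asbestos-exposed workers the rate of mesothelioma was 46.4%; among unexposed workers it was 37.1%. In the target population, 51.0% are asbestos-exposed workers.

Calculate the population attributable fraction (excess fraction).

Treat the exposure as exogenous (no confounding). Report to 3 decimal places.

PAF ≈ 0.113

p₁ = 0.464, p₀ = 0.371.
Overall risk P(Y=1) = π·p₁ + (1−π)·p₀ = 0.51×0.464 + 0.49×0.371 = 0.41843.
Under exogeneity, PAF = [P(Y=1) − p₀] / P(Y=1).
PAF = (0.41843 − 0.371) / 0.41843 ≈ 0.1134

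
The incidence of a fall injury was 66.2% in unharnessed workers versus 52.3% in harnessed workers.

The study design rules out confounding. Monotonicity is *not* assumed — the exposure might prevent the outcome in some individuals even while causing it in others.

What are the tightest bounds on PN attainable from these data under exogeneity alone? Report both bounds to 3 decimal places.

0.210 ≤ PN ≤ 0.721

p₁ = 0.662, p₀ = 0.523.
Under exogeneity alone the bounds on PN are max{0,(p₁−p₀)/p₁} ≤ PN ≤ min{1,(1−p₀)/p₁}.
  lower = (p₁ − p₀)/p₁ = 0.139 / 0.662 ≈ 0.2100
  upper = min{1, (1 − p₀)/p₁} = 0.477 / 0.662 ≈ 0.7205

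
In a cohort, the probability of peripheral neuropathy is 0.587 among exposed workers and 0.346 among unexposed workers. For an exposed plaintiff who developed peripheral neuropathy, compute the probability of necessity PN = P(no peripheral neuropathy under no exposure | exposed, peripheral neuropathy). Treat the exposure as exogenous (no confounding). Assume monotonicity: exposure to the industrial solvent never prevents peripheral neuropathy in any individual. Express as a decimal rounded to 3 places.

Let p₁ = 0.587, p₀ = 0.346.
Under exogeneity and monotonicity, PN = (p₁ − p₀) / p₁.
PN = (0.587 − 0.346) / 0.587 = 0.241 / 0.587 ≈ 0.4106

PN ≈ 0.411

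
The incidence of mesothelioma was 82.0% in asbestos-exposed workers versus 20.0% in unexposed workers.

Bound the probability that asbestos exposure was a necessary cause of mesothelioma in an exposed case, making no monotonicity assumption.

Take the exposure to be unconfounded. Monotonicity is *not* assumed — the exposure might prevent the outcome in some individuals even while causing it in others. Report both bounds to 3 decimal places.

0.756 ≤ PN ≤ 0.976

p₁ = 0.82, p₀ = 0.2.
Under exogeneity alone the bounds on PN are max{0,(p₁−p₀)/p₁} ≤ PN ≤ min{1,(1−p₀)/p₁}.
  lower = (p₁ − p₀)/p₁ = 0.62 / 0.82 ≈ 0.7561
  upper = min{1, (1 − p₀)/p₁} = 0.8 / 0.82 ≈ 0.9756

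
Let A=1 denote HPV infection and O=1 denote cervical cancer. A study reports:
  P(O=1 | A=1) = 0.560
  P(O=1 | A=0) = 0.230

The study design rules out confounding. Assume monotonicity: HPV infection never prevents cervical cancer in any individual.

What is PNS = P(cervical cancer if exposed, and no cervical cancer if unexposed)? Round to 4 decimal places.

Let p₁ = 0.56, p₀ = 0.23.
Under exogeneity and monotonicity, PNS = p₁ − p₀.
PNS = 0.56 − 0.23 = 0.33

PNS ≈ 0.3300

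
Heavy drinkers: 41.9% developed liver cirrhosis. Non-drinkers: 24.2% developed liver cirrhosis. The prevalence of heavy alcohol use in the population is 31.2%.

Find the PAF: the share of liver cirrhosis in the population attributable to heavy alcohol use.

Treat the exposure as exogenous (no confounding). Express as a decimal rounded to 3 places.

p₁ = 0.419, p₀ = 0.242.
Overall risk P(Y=1) = π·p₁ + (1−π)·p₀ = 0.312×0.419 + 0.688×0.242 = 0.29722.
Under exogeneity, PAF = [P(Y=1) − p₀] / P(Y=1).
PAF = (0.29722 − 0.242) / 0.29722 ≈ 0.1858

PAF ≈ 0.186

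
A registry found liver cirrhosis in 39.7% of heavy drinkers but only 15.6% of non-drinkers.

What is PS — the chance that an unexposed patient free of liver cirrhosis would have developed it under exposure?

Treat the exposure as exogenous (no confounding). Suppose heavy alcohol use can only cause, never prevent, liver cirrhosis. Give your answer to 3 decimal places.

p₁ = 0.397, p₀ = 0.156.
Under exogeneity and monotonicity, PS = (p₁ − p₀) / (1 − p₀).
PS = (0.397 − 0.156) / (1 − 0.156) = 0.241 / 0.844 ≈ 0.2855

PS ≈ 0.286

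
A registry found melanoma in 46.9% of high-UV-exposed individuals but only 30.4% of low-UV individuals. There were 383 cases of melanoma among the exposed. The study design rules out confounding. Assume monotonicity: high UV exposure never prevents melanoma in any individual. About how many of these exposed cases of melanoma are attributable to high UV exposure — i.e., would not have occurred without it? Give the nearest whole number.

p₁ = 0.469, p₀ = 0.304.
PN = (p₁ − p₀)/p₁ = (0.469 − 0.304) / 0.469 ≈ 0.35181.
Attributable cases ≈ PN × (exposed cases) = 0.35181 × 383 ≈ 134.74.

about 135 cases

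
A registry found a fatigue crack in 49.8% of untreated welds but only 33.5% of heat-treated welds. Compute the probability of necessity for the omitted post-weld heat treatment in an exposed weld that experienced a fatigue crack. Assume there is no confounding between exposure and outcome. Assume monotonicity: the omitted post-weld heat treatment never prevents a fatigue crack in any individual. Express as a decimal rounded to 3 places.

PN ≈ 0.327

p₁ = 0.498, p₀ = 0.335.
Under exogeneity and monotonicity, PN = (p₁ − p₀) / p₁.
PN = (0.498 − 0.335) / 0.498 = 0.163 / 0.498 ≈ 0.3273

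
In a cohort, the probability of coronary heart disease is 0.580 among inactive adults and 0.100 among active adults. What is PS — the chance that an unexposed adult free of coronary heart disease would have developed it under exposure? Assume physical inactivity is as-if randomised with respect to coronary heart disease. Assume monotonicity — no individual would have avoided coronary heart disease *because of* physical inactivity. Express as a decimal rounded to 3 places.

PS ≈ 0.533

Let p₁ = 0.58, p₀ = 0.1.
Under exogeneity and monotonicity, PS = (p₁ − p₀) / (1 − p₀).
PS = (0.58 − 0.1) / (1 − 0.1) = 0.48 / 0.9 ≈ 0.5333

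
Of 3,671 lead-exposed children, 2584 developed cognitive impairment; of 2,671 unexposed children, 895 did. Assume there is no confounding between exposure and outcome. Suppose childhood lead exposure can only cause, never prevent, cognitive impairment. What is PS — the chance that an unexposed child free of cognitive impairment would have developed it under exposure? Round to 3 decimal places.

PS ≈ 0.555

p₁ = P(outcome | exposed) = 2584/3671 = 0.7039
p₀ = P(outcome | unexposed) = 895/2671 = 0.33508
Under exogeneity and monotonicity, PS = (p₁ − p₀) / (1 − p₀).
PS = (0.7039 − 0.33508) / (1 − 0.33508) = 0.36881 / 0.66492 ≈ 0.5547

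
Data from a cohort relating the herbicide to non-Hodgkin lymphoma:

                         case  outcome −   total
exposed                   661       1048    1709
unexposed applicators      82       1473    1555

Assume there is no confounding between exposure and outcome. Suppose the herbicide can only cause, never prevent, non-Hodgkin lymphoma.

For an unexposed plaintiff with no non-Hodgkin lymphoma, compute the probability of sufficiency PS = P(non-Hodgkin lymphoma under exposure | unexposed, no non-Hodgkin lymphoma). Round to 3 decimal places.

PS ≈ 0.353

p₁ = P(outcome | exposed) = 661/1709 = 0.38678
p₀ = P(outcome | unexposed) = 82/1555 = 0.052733
Under exogeneity and monotonicity, PS = (p₁ − p₀) / (1 − p₀).
PS = (0.38678 − 0.052733) / (1 − 0.052733) = 0.33404 / 0.94727 ≈ 0.3526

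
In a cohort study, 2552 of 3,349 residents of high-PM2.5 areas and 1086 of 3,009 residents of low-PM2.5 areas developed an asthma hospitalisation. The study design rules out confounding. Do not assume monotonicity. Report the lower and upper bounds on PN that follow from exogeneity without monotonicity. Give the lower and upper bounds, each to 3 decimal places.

0.526 ≤ PN ≤ 0.839

p₁ = P(outcome | exposed) = 2552/3349 = 0.76202
p₀ = P(outcome | unexposed) = 1086/3009 = 0.36092
Under exogeneity alone the bounds on PN are max{0,(p₁−p₀)/p₁} ≤ PN ≤ min{1,(1−p₀)/p₁}.
  lower = (p₁ − p₀)/p₁ = 0.4011 / 0.76202 ≈ 0.5264
  upper = min{1, (1 − p₀)/p₁} = 0.63908 / 0.76202 ≈ 0.8387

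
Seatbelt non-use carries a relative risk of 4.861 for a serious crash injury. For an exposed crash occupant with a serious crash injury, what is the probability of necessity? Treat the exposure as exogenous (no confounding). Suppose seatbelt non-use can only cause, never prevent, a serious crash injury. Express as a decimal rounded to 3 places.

PN ≈ 0.794

Under exogeneity and monotonicity, PN = (RR − 1) / RR = 1 − 1/RR.
PN = (4.861 − 1) / 4.861 = 3.861 / 4.861 ≈ 0.7943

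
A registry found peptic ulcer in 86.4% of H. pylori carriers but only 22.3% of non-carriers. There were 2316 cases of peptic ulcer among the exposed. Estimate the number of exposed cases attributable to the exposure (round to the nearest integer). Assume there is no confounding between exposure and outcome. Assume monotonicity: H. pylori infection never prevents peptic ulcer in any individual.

p₁ = 0.864, p₀ = 0.223.
PN = (p₁ − p₀)/p₁ = (0.864 − 0.223) / 0.864 ≈ 0.74190.
Attributable cases ≈ PN × (exposed cases) = 0.74190 × 2316 ≈ 1718.24.

about 1718 cases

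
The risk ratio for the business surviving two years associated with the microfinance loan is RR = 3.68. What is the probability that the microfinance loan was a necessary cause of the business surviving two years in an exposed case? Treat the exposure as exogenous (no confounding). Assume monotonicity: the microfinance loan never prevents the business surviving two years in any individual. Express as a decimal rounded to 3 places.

PN ≈ 0.728

Under exogeneity and monotonicity, PN = (RR − 1) / RR = 1 − 1/RR.
PN = (3.68 − 1) / 3.68 = 2.68 / 3.68 ≈ 0.7283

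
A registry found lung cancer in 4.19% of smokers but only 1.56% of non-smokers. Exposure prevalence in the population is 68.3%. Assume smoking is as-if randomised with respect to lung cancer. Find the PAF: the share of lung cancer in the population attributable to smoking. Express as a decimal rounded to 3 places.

PAF ≈ 0.535

p₁ = 0.0419, p₀ = 0.0156.
Overall risk P(Y=1) = π·p₁ + (1−π)·p₀ = 0.683×0.0419 + 0.317×0.0156 = 0.033563.
Under exogeneity, PAF = [P(Y=1) − p₀] / P(Y=1).
PAF = (0.033563 − 0.0156) / 0.033563 ≈ 0.5352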